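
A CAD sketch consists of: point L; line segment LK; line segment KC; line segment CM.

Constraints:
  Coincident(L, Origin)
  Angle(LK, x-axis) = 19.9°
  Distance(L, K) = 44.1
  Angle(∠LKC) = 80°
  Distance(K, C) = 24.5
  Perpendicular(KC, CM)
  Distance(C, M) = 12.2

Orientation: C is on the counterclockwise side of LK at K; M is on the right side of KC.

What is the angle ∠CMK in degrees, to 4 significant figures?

63.53°

L is at the origin; LK runs at 19.9° with length 44.1, so K = 44.1·(cos 19.9°, sin 19.9°) = (41.47, 15.01). ∠LKC = 80.0°, so KC runs at 19.9° + (180° − 80.0°) = 119.9° from the x-axis; with |KC| = 24.5, C = K + 24.5·(cos 119.9°, sin 119.9°) = (29.25, 36.25). KC ⟂ CM; with |CM| = 12.2 on the right of KC, M = C + 12.2·(0.8669, 0.4985) = (39.83, 42.33). Then cos ∠CMK = MC·MK / (|MC||MK|), giving 63.53°.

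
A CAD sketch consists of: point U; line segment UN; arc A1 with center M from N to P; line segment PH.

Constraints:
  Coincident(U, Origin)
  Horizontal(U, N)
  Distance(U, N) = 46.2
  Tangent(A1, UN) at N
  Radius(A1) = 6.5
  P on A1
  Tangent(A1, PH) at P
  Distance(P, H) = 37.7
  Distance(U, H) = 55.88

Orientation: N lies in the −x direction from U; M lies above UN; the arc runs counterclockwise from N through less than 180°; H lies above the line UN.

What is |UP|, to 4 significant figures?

40.16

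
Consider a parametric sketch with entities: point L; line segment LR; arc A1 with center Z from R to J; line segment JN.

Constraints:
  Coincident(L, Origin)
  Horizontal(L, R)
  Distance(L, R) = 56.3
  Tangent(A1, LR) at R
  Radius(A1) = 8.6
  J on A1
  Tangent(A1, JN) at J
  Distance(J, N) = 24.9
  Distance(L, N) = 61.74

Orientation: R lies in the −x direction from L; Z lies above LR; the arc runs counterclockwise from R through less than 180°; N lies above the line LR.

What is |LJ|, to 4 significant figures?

48.78

L is at the origin; L and R share the same y with |LR| = 56.3 and R on the −x side, so R = (-56.30, 0.000). A1 meets LR tangentially, so ZR is at right angles to LR, so Z = R + (0, 8.6) = (-56.30, 8.600). Since ZJ ⟂ JN (tangency), |ZN| = √(8.6² + 24.9²) = 26.34 regardless of where J sits on A1. So N lies on both circle(L, 61.74) and circle(Z, 26.34); the above-LR intersection is N = (-51.23, 34.45). J is the foot of the tangent from N: J = (-47.78, 9.792).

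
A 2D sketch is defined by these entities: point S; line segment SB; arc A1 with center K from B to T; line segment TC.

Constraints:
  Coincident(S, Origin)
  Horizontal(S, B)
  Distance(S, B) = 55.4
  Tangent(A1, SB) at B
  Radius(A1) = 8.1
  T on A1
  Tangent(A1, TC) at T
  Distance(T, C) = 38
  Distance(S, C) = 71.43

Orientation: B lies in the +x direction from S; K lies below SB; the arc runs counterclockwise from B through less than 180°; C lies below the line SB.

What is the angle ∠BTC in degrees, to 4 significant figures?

130.1°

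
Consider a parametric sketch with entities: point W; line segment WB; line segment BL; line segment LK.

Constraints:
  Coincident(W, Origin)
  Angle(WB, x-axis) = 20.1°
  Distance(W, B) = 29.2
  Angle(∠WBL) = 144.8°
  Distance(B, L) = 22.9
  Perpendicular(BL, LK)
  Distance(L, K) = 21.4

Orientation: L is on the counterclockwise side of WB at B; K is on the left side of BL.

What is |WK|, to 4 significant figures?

46.98

W is at the origin; WB runs at 20.1° with length 29.2, so B = 29.2·(cos 20.1°, sin 20.1°) = (27.42, 10.03). ∠WBL = 144.8°, so BL runs at 20.1° + (180° − 144.8°) = 55.30° from the x-axis; with |BL| = 22.9, L = B + 22.9·(cos 55.30°, sin 55.30°) = (40.46, 28.86). BL ⟂ LK; with |LK| = 21.4 on the left of BL, K = L + 21.4·(-0.8221, 0.5693) = (22.86, 41.04). Then |WK| = |K − W| = 46.98.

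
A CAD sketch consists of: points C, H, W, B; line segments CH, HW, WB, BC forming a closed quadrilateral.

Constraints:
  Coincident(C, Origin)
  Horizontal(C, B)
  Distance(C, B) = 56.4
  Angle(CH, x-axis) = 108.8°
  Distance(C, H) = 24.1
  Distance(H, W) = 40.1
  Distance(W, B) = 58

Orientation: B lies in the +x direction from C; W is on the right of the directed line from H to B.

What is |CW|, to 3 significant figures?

16.4

Checks: |HW| = 40.10 ✓; |WB| = 58.00 ✓.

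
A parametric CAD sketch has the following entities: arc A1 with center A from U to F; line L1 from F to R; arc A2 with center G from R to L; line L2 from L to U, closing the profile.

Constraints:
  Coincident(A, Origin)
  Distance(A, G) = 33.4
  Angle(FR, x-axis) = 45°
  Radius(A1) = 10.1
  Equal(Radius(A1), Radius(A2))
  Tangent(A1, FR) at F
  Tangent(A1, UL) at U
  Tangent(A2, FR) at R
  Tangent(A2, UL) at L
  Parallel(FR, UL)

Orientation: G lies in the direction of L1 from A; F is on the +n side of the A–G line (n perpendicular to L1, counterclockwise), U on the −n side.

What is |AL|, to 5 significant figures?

34.894

The slot axis is L1's direction at 45.0°, so u = (cos 45.0°, sin 45.0°) = (0.70711, 0.70711) and n = (−sin 45.0°, cos 45.0°) = (-0.70711, 0.70711). A is at the origin and G lies 33.4 along u from A, so G = 33.4·u = (23.617, 23.617). Tangency of A1 to both parallel lines with radius 10.1 puts F and U at A ± 10.1·n: F = (-7.1418, 7.1418), U = (7.1418, -7.1418). Equal radii place R and L the same way about G: R = G + 10.1·n = (16.476, 30.759), L = G − 10.1·n = (30.759, 16.476). Then |AL| = |L − A| = 34.894.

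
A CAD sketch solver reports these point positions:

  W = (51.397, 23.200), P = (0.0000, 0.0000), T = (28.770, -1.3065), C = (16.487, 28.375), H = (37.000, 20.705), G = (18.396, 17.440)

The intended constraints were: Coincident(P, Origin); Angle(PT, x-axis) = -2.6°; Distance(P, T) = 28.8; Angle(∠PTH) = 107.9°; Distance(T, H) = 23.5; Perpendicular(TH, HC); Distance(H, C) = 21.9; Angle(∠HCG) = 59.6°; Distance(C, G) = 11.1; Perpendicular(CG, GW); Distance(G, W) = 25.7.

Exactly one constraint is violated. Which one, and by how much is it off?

Distance(G, W) = 25.7 — off by 7.80.

P = (0.00, 0.00) ✓; PT at -2.600° ✓; |PT| = 28.80 ✓; ∠PTH = 107.9° ✓; |TH| = 23.50 ✓; ∠(TH, HC) = 90.00° ✓; |HC| = 21.90 ✓; ∠HCG = 59.60° ✓; |CG| = 11.10 ✓; ∠(CG, GW) = 90.00° ✓; |GW| = 33.50 ✗.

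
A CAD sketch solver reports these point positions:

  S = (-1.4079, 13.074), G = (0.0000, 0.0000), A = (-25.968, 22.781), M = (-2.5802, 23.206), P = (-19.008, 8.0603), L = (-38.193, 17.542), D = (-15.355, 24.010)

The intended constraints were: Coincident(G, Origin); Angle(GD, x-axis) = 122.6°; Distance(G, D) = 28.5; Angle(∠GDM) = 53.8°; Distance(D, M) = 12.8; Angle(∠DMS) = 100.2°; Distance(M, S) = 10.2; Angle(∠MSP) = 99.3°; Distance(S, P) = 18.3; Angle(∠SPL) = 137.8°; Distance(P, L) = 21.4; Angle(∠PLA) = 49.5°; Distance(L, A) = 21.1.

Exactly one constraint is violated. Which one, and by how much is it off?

Distance(L, A) = 21.1 — off by 7.80.

G = (0.00, 0.00) ✓; GD at 122.6° ✓; |GD| = 28.50 ✓; ∠GDM = 53.80° ✓; |DM| = 12.80 ✓; ∠DMS = 100.2° ✓; |MS| = 10.20 ✓; ∠MSP = 99.30° ✓; |SP| = 18.30 ✓; ∠SPL = 137.8° ✓; |PL| = 21.40 ✓; ∠PLA = 49.50° ✓; |LA| = 13.30 ✗.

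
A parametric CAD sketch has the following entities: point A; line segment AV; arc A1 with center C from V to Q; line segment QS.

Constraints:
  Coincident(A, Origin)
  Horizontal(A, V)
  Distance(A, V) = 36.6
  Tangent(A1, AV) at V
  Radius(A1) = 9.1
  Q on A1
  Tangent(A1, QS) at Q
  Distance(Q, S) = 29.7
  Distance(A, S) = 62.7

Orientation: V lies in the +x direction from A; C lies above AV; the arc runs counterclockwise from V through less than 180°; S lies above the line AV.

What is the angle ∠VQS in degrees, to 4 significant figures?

140.1°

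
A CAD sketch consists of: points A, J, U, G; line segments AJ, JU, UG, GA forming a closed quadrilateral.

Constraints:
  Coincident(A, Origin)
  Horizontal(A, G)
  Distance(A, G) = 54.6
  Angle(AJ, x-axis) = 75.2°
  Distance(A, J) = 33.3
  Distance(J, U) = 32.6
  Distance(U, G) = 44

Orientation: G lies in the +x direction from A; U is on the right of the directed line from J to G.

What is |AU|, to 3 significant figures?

10.6

A is at the origin; A and G share the same y with |AG| = 54.6 and G in +x, so G = (54.6, 0). AJ runs at 75.2° with |AJ| = 33.3, so J = (8.51, 32.2). U is determined by |JU| = 32.6 and |UG| = 44.0 together: it lies at the intersection of circle(J, 32.6) and circle(G, 44.0). With |JG| = 56.2, the foot of the radical line on JG is 20.3 from J and the perpendicular offset is √(32.6² − 20.3²) = 25.5. Taking the right-of-JG solution: U = (10.6, -0.337).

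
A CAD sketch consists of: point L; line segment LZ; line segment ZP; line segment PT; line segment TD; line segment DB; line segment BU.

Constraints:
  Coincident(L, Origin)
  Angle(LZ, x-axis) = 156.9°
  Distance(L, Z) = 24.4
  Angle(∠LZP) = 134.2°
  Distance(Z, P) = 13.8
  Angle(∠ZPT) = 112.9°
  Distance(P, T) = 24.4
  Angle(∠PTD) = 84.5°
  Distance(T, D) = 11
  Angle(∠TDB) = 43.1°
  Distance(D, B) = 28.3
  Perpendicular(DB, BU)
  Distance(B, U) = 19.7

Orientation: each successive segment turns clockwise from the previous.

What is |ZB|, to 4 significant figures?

26.76

∠PTD = 84.5° gives TD at -51.50° from the x-axis; with |TD| = 11.0, D = (-3.012, 30.79). ∠TDB = 43.1° gives DB at 171.6° from the x-axis; with |DB| = 28.3, B = (-31.01, 34.92). Then |ZB| = |B − Z| = 26.76.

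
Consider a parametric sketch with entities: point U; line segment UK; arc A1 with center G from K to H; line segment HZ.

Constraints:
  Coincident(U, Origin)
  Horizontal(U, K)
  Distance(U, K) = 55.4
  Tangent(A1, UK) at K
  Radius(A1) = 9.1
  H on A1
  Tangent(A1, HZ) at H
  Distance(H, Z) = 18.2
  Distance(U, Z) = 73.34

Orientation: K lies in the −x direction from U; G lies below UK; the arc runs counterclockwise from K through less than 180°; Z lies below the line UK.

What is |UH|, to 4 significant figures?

64.45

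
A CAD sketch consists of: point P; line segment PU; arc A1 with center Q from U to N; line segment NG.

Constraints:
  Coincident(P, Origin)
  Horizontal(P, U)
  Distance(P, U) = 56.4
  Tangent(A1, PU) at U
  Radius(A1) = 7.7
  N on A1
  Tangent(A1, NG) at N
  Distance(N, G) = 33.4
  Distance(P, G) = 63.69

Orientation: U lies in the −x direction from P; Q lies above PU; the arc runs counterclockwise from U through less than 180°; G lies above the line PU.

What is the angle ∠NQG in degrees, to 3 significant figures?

77.0°

Checks: |QN| = 7.700 ✓; ∠(QN, NG) = 90.00° ✓; |NG| = 33.40 ✓; |PG| = 63.69 ✓.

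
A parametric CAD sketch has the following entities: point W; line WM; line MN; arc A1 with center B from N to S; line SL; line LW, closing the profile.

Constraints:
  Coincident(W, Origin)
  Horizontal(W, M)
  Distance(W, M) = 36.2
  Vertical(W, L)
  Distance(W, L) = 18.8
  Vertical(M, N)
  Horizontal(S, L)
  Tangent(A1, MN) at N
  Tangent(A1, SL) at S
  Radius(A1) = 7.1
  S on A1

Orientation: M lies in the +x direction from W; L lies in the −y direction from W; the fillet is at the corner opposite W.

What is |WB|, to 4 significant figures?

31.36

W is at the origin; WM is horizontal with |WM| = 36.2 and M on the +x side, so M = (36.20, 0.000). W and L share the same x with |WL| = 18.8 and L on the −y side, so L = (0.000, -18.80). The virtual corner opposite W is at (36.20, -18.80). Since A1 is tangent to MN there, BN ⟂ MN and tangency of A1 to SL means the radius BS is perpendicular to SL, with radius 7.1, so the center B sits 7.1 in from both sides at B = (29.10, -11.70). Then |WB| = |B − W| = 31.36.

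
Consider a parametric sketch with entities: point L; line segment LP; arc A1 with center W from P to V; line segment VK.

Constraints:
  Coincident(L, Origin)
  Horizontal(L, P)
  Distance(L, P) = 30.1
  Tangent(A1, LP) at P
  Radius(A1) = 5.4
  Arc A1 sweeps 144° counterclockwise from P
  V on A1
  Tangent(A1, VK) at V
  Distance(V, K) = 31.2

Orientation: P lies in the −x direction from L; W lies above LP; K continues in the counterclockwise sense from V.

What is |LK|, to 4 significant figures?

59.26

L is at the origin; LP is horizontal with |LP| = 30.1 and P on the −x side, so P = (-30.10, 0.000). Since A1 is tangent to LP there, WP ⟂ LP, so W = P + (0, 5.4) = (-30.10, 5.400). On A1, P sits at bearing -90° from W; a 144° counterclockwise sweep puts V at bearing 54°, so V = W + 5.4·(cos 54°, sin 54°) = (-26.93, 9.769). Tangency of A1 to VK means the radius WV is perpendicular to VK, so VK runs along (−sin 54°, cos 54°); with |VK| = 31.2, K = (-52.17, 28.11). Then |LK| = |K − L| = 59.26.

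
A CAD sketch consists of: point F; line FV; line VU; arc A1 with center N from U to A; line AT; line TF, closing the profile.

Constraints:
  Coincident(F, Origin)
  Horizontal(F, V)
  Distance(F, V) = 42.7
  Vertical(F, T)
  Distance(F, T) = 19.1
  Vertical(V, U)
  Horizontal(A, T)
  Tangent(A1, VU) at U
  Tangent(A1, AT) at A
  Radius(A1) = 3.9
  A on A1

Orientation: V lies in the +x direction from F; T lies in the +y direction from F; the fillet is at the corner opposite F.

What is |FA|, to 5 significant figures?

43.246

The virtual corner opposite F is at (42.700, 19.100). The tangent condition forces NU to be normal to VU and the tangent condition forces NA to be normal to AT, with radius 3.9, so the center N sits 3.9 in from both sides at N = (38.800, 15.200). That places the tangent points at U = (42.700, 15.200) on VU and A = (38.800, 19.100) on AT. Then |FA| = |A − F| = 43.246.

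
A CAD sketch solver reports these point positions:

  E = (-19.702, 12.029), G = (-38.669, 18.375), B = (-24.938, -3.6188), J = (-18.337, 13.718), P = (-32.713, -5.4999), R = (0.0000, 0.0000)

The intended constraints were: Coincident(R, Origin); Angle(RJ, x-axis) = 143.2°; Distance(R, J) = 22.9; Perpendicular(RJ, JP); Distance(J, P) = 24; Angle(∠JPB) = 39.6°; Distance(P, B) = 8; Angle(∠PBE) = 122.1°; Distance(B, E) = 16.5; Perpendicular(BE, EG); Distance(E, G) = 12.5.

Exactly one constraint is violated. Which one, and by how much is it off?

Distance(E, G) = 12.5 — off by 7.50.

R = (0.00, 0.00) ✓; RJ at 143.2° ✓; |RJ| = 22.90 ✓; ∠(RJ, JP) = 90.00° ✓; |JP| = 24.00 ✓; ∠JPB = 39.60° ✓; |PB| = 7.999 ✓; ∠PBE = 122.1° ✓; |BE| = 16.50 ✓; ∠(BE, EG) = 90.00° ✓; |EG| = 20.00 ✗.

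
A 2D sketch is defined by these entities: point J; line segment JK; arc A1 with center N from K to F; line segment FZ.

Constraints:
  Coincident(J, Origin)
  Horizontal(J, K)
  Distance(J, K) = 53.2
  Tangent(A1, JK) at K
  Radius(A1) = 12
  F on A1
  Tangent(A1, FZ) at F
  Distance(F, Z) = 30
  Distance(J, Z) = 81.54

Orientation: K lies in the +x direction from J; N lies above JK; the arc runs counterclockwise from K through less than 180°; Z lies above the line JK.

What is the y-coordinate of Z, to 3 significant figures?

38.3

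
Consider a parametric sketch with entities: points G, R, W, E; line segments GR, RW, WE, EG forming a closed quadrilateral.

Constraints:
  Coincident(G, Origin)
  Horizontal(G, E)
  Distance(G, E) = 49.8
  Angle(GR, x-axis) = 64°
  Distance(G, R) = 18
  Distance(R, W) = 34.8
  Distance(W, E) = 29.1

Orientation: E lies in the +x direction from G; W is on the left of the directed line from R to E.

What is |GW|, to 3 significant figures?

49.2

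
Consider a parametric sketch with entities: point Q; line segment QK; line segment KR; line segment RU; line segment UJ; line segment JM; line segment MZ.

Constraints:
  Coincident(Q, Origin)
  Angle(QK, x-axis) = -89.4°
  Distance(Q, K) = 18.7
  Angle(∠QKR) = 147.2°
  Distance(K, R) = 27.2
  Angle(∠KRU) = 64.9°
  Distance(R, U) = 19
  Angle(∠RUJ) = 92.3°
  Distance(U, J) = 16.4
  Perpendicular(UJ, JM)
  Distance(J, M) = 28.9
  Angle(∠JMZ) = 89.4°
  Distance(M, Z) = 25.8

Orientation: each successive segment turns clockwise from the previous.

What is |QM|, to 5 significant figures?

40.363

∠RUJ = 92.3° gives UJ at 35.000° from the x-axis; with |UJ| = 16.4, J = (-11.129, -16.320). UJ is perpendicular to JM, so JM runs at -55.000°; with |JM| = 28.9, M = (5.4475, -39.994). Then |QM| = |M − Q| = 40.363.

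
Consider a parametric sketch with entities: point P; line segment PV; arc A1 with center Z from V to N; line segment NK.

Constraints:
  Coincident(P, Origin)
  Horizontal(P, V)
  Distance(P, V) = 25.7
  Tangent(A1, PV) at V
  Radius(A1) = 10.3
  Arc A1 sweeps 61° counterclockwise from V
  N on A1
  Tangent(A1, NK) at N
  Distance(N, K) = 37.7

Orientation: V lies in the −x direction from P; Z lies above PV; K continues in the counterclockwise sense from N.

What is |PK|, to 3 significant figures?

38.3

P is at the origin; PV is horizontal with |PV| = 25.7 and V on the −x side, so V = (-25.7, 0.00). A1 meets PV tangentially, so ZV is at right angles to PV, so Z = V + (0, 10.3) = (-25.7, 10.3). On A1, V sits at bearing -90° from Z; a 61° counterclockwise sweep puts N at bearing -29°, so N = Z + 10.3·(cos -29°, sin -29°) = (-16.7, 5.31). Since A1 is tangent to NK there, ZN ⟂ NK, so NK runs along (−sin -29°, cos -29°); with |NK| = 37.7, K = (1.59, 38.3). Then |PK| = |K − P| = 38.3.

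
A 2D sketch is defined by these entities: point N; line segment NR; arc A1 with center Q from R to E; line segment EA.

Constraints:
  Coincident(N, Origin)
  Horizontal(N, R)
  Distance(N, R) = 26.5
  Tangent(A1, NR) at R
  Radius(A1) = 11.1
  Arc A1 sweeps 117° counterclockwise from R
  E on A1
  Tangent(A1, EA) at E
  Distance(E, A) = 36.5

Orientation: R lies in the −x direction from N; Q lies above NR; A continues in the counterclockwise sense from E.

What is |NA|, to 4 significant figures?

58.90

N is at the origin; N and R share the same y with |NR| = 26.5 and R on the −x side, so R = (-26.50, 0.000). The tangent condition forces QR to be normal to NR, so Q = R + (0, 11.1) = (-26.50, 11.10). On A1, R sits at bearing -90° from Q; a 117° counterclockwise sweep puts E at bearing 27°, so E = Q + 11.1·(cos 27°, sin 27°) = (-16.61, 16.14). A1 meets EA tangentially, so QE is at right angles to EA, so EA runs along (−sin 27°, cos 27°); with |EA| = 36.5, A = (-33.18, 48.66). Then |NA| = |A − N| = 58.90.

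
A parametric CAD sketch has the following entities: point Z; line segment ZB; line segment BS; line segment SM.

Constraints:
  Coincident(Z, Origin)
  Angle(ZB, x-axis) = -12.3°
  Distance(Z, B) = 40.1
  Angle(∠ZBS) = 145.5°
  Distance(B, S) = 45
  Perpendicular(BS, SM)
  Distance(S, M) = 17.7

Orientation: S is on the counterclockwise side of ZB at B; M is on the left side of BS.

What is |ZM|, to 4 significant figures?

78.21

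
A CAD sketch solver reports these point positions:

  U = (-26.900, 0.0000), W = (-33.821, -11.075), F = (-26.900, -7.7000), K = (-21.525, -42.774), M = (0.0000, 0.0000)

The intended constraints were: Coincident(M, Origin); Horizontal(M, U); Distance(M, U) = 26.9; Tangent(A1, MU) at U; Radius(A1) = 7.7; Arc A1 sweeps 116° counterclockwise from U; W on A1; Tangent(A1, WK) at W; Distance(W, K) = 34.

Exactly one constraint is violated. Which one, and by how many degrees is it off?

Tangent(A1, WK) at W — off by 4.79°.

M = (0.00, 0.00) ✓; M.y = 0.00, U.y = 0.00 ✓; |MU| = 26.90 ✓; ∠(FU, UM) = 90.00° ✓; |FU| = 7.700 ✓; bearing(F→W) − bearing(F→U) = 116.0° ✓; |FW| = 7.700 ✓; ∠(FW, WK) = 94.79° ✗; |WK| = 34.00 ✓.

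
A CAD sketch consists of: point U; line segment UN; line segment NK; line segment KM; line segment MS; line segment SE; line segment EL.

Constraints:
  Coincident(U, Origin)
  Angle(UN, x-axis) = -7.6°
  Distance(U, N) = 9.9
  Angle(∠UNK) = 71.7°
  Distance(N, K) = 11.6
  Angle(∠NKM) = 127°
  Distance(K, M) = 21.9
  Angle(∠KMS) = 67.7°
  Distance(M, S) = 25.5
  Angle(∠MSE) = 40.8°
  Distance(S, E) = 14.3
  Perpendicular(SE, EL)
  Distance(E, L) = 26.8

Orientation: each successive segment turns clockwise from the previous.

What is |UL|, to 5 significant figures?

32.586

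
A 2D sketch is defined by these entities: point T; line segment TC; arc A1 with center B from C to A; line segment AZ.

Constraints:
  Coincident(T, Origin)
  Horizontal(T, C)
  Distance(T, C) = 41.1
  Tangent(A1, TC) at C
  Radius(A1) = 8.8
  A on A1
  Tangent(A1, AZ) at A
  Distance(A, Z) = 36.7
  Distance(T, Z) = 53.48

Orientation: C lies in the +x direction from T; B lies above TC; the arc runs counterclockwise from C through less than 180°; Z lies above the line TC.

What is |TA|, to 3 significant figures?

50.4

T is at the origin; T and C share the same y with |TC| = 41.1 and C on the +x side, so C = (41.1, 0.00). A1 meets TC tangentially, so BC is at right angles to TC, so B = C + (0, 8.8) = (41.1, 8.80). Since BA ⟂ AZ (tangency), |BZ| = √(8.8² + 36.7²) = 37.7 regardless of where A sits on A1. So Z lies on both circle(T, 53.48) and circle(B, 37.7); the above-TC intersection is Z = (29.4, 44.7). A is the foot of the tangent from Z: A = (48.6, 13.4).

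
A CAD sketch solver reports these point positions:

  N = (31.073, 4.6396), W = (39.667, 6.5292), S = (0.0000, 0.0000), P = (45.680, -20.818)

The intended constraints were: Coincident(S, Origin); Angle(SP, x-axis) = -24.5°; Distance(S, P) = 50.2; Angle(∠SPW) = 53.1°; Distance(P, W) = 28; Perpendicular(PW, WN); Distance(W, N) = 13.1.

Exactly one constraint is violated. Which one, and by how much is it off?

Distance(W, N) = 13.1 — off by 4.30.

S = (0.00, 0.00) ✓; SP at -24.50° ✓; |SP| = 50.20 ✓; ∠SPW = 53.10° ✓; |PW| = 28.00 ✓; ∠(PW, WN) = 90.00° ✓; |WN| = 8.799 ✗.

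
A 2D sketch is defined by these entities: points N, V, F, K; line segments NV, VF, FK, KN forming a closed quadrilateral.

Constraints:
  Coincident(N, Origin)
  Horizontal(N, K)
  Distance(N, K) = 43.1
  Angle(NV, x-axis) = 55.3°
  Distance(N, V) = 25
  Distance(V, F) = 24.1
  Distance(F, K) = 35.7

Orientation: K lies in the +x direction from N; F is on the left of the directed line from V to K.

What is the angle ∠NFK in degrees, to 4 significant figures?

59.44°

N is at the origin; NK is horizontal with |NK| = 43.1 and K in +x, so K = (43.1, 0). NV runs at 55.3° with |NV| = 25.0, so V = (14.23, 20.55). F is determined by |VF| = 24.1 and |FK| = 35.7 together: it lies at the intersection of circle(V, 24.1) and circle(K, 35.7). With |VK| = 35.44, the foot of the radical line on VK is 7.931 from V and the perpendicular offset is √(24.1² − 7.931²) = 22.76. Taking the left-of-VK solution: F = (33.89, 34.49).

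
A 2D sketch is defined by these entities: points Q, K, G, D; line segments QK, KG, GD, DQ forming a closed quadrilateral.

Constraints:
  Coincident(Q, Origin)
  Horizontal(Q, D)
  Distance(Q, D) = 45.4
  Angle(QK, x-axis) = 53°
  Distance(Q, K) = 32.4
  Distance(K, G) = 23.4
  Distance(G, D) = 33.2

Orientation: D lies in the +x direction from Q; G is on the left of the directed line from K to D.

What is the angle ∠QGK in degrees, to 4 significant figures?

20.57°

Q is at the origin; Q and D share the same y with |QD| = 45.4 and D in +x, so D = (45.4, 0). QK runs at 53.0° with |QK| = 32.4, so K = (19.50, 25.88). G is determined by |KG| = 23.4 and |GD| = 33.2 together: it lies at the intersection of circle(K, 23.4) and circle(D, 33.2). With |KD| = 36.61, the foot of the radical line on KD is 10.73 from K and the perpendicular offset is √(23.4² − 10.73²) = 20.79. Taking the left-of-KD solution: G = (41.79, 33.00).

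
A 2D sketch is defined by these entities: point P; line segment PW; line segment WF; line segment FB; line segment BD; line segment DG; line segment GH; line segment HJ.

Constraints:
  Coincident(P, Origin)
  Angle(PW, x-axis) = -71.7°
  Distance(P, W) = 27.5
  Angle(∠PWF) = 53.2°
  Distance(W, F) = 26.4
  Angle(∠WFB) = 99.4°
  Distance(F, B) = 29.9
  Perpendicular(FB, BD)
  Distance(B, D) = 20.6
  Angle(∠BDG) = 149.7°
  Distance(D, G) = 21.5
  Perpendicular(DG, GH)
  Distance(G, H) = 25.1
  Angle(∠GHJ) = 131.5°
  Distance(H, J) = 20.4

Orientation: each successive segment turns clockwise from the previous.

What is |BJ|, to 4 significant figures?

37.05

P is at the origin; PW runs at -71.7° with length 27.5, so W = (8.635, -26.11). ∠PWF = 53.2° gives WF at 161.5° from the x-axis; with |WF| = 26.4, F = (-16.40, -17.73). ∠WFB = 99.4° gives FB at 80.90° from the x-axis; with |FB| = 29.9, B = (-11.67, 11.79). FB ⟂ BD, so BD runs at -9.100°; with |BD| = 20.6, D = (8.669, 8.533). ∠BDG = 149.7° gives DG at -39.40° from the x-axis; with |DG| = 21.5, G = (25.28, -5.113). DG ⟂ GH, so GH runs at -129.4°; with |GH| = 25.1, H = (9.351, -24.51). ∠GHJ = 131.5° gives HJ at -177.9° from the x-axis; with |HJ| = 20.4, J = (-11.04, -25.26). Then |BJ| = |J − B| = 37.05.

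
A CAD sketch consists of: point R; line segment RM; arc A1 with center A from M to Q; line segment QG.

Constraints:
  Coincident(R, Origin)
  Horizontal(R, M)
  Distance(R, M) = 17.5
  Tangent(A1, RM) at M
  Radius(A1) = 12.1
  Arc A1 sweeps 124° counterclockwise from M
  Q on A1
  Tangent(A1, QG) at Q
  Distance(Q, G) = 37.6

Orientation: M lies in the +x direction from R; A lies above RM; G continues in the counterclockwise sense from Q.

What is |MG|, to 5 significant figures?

51.232

On A1, M sits at bearing -90° from A; a 124° counterclockwise sweep puts Q at bearing 34°, so Q = A + 12.1·(cos 34°, sin 34°) = (27.531, 18.866). Since A1 is tangent to QG there, AQ ⟂ QG, so QG runs along (−sin 34°, cos 34°); with |QG| = 37.6, G = (6.5057, 50.038). Then |MG| = |G − M| = 51.232.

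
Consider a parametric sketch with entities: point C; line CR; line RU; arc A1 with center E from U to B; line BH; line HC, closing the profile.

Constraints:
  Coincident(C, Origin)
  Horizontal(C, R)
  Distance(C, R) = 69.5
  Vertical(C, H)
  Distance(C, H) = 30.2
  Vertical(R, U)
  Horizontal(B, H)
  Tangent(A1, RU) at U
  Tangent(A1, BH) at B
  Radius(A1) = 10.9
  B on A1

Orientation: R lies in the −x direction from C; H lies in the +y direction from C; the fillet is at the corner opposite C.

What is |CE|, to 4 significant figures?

61.70

CH is vertical with |CH| = 30.2 and H on the +y side, so H = (0.000, 30.20). The virtual corner opposite C is at (-69.50, 30.20). Tangency of A1 to RU means the radius EU is perpendicular to RU and since A1 is tangent to BH there, EB ⟂ BH, with radius 10.9, so the center E sits 10.9 in from both sides at E = (-58.60, 19.30). Then |CE| = |E − C| = 61.70.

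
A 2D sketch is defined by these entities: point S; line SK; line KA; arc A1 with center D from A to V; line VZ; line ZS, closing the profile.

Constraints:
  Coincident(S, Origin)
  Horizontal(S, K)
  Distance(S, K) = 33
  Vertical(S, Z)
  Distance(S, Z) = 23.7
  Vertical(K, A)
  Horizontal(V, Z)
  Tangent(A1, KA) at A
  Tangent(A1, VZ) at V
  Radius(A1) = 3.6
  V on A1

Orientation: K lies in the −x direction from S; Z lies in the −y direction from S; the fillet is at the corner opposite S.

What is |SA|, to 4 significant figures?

38.64

S is at the origin; S and K share the same y with |SK| = 33.0 and K on the −x side, so K = (-33.00, 0.000). SZ is vertical with |SZ| = 23.7 and Z on the −y side, so Z = (0.000, -23.70). The virtual corner opposite S is at (-33.00, -23.70). Since A1 is tangent to KA there, DA ⟂ KA and since A1 is tangent to VZ there, DV ⟂ VZ, with radius 3.6, so the center D sits 3.6 in from both sides at D = (-29.40, -20.10). That places the tangent points at A = (-33.00, -20.10) on KA and V = (-29.40, -23.70) on VZ. Then |SA| = |A − S| = 38.64.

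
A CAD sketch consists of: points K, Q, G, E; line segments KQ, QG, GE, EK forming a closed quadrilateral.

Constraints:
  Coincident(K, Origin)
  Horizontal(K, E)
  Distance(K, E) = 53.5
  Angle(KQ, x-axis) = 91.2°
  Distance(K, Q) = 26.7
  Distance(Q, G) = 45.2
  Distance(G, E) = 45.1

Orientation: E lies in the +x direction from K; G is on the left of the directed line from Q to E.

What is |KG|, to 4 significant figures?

60.03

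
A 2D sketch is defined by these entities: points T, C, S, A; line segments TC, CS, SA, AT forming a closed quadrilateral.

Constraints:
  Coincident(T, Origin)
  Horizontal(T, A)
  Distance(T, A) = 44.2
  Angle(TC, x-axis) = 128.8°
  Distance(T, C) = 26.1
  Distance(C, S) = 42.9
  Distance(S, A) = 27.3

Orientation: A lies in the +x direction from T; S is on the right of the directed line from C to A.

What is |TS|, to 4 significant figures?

18.53

T is at the origin; T and A share the same y with |TA| = 44.2 and A in +x, so A = (44.2, 0). TC runs at 128.8° with |TC| = 26.1, so C = (-16.35, 20.34). S is determined by |CS| = 42.9 and |SA| = 27.3 together: it lies at the intersection of circle(C, 42.9) and circle(A, 27.3). With |CA| = 63.88, the foot of the radical line on CA is 40.51 from C and the perpendicular offset is √(42.9² − 40.51²) = 14.11. Taking the right-of-CA solution: S = (17.55, -5.939).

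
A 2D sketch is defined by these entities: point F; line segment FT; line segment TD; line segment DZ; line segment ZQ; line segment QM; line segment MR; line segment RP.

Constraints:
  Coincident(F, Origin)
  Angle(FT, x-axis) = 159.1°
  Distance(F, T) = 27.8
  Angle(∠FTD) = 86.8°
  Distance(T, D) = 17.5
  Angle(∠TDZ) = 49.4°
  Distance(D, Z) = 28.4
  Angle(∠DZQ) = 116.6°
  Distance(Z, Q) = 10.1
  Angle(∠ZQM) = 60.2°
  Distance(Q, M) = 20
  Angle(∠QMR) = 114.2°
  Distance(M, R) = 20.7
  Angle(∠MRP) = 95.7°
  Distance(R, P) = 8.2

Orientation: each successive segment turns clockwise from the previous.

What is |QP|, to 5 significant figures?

31.377

∠QMR = 114.2° gives MR at 46.300° from the x-axis; with |MR| = 20.7, R = (-6.1434, 25.764). ∠MRP = 95.7° gives RP at -38.000° from the x-axis; with |RP| = 8.2, P = (0.31827, 20.715). Then |QP| = |P − Q| = 31.377.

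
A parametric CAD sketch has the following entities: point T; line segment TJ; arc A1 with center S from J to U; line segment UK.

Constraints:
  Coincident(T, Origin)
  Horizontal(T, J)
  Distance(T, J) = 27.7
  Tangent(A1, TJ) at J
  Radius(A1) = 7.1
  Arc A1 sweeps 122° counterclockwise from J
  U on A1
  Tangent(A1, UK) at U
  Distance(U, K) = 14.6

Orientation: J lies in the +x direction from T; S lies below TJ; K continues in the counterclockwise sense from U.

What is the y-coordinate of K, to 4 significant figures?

-23.24

T is at the origin; T and J share the same y with |TJ| = 27.7 and J on the +x side, so J = (27.70, 0.000). A1 meets TJ tangentially, so SJ is at right angles to TJ, so S = J + (0, -7.1) = (27.70, -7.100). On A1, J sits at bearing 90° from S; a 122° counterclockwise sweep puts U at bearing 212°, so U = S + 7.1·(cos 212°, sin 212°) = (21.68, -10.86). Since A1 is tangent to UK there, SU ⟂ UK, so UK runs along (−sin 212°, cos 212°); with |UK| = 14.6, K = (29.42, -23.24). So K.y = -23.24.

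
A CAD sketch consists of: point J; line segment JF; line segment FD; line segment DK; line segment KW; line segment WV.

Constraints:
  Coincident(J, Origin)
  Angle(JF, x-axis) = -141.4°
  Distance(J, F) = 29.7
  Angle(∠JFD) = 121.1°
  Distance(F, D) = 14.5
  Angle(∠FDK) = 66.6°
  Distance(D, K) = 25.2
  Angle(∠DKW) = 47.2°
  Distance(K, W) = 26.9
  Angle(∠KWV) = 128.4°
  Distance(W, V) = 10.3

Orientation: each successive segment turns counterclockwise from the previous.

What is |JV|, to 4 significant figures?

38.57

J is at the origin; JF runs at -141.4° with length 29.7, so F = (-23.21, -18.53). ∠JFD = 121.1° gives FD at -82.50° from the x-axis; with |FD| = 14.5, D = (-21.32, -32.91). ∠FDK = 66.6° gives DK at 30.90° from the x-axis; with |DK| = 25.2, K = (0.3047, -19.96). ∠DKW = 47.2° gives KW at 163.7° from the x-axis; with |KW| = 26.9, W = (-25.51, -12.41). ∠KWV = 128.4° gives WV at -144.7° from the x-axis; with |WV| = 10.3, V = (-33.92, -18.37). Then |JV| = |V − J| = 38.57.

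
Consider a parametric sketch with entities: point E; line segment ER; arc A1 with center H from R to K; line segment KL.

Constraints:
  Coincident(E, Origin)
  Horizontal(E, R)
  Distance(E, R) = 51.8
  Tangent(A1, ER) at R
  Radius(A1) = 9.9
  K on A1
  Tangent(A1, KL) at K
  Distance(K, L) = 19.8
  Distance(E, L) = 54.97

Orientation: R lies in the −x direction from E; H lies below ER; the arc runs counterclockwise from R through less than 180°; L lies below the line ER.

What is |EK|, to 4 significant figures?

61.30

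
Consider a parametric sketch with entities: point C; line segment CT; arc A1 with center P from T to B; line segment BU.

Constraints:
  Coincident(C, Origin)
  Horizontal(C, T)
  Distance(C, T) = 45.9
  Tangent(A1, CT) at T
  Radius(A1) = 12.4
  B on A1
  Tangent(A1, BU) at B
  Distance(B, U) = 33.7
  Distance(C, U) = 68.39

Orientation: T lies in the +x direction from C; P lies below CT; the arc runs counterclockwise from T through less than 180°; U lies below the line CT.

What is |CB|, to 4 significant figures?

38.78

Checks: |PB| = 12.40 ✓; ∠(PB, BU) = 90.00° ✓; |BU| = 33.70 ✓; |CU| = 68.39 ✓.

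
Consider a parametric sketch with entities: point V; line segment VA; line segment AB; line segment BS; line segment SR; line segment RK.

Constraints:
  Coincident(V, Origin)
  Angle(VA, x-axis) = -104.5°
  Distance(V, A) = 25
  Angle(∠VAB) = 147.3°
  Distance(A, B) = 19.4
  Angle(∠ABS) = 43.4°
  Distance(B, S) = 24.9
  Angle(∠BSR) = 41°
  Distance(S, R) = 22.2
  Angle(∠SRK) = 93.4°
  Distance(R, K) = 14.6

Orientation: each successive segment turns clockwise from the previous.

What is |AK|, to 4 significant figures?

18.60

∠BSR = 41.0° gives SR at -52.80° from the x-axis; with |SR| = 22.2, R = (-5.422, -30.22). ∠SRK = 93.4° gives RK at -139.4° from the x-axis; with |RK| = 14.6, K = (-16.51, -39.72). Then |AK| = |K − A| = 18.60.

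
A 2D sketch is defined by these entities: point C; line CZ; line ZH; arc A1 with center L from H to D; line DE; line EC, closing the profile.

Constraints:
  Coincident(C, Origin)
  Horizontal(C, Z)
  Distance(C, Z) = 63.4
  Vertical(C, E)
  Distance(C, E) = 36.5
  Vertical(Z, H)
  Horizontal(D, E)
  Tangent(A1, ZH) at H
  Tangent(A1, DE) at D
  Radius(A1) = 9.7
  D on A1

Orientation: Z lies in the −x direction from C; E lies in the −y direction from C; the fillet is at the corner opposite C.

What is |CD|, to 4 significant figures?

64.93

C is at the origin; C and Z share the same y with |CZ| = 63.4 and Z on the −x side, so Z = (-63.40, 0.000). CE is vertical with |CE| = 36.5 and E on the −y side, so E = (0.000, -36.50). The virtual corner opposite C is at (-63.40, -36.50). A1 meets ZH tangentially, so LH is at right angles to ZH and since A1 is tangent to DE there, LD ⟂ DE, with radius 9.7, so the center L sits 9.7 in from both sides at L = (-53.70, -26.80). That places the tangent points at H = (-63.40, -26.80) on ZH and D = (-53.70, -36.50) on DE. Then |CD| = |D − C| = 64.93.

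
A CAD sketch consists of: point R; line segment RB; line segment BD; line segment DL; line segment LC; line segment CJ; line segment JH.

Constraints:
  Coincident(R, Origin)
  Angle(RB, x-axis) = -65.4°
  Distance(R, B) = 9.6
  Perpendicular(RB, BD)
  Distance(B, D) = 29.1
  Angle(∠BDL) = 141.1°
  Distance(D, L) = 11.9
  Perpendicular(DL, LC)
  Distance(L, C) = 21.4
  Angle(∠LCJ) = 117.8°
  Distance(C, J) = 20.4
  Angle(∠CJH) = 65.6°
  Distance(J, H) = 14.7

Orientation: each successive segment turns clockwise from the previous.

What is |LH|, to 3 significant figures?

24.9

∠LCJ = 117.8° gives CJ at 13.5° from the x-axis; with |CJ| = 20.4, J = (-8.87, 7.60). ∠CJH = 65.6° gives JH at -101° from the x-axis; with |JH| = 14.7, H = (-11.7, -6.84). Then |LH| = |H − L| = 24.9.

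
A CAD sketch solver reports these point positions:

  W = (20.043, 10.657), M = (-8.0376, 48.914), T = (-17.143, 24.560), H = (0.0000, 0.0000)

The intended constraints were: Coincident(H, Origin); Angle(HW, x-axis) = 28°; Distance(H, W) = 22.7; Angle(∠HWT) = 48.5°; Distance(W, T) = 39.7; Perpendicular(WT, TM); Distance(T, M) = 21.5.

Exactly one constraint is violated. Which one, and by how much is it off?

Distance(T, M) = 21.5 — off by 4.50.

H = (0.00, 0.00) ✓; HW at 28.00° ✓; |HW| = 22.70 ✓; ∠HWT = 48.50° ✓; |WT| = 39.70 ✓; ∠(WT, TM) = 90.00° ✓; |TM| = 26.00 ✗.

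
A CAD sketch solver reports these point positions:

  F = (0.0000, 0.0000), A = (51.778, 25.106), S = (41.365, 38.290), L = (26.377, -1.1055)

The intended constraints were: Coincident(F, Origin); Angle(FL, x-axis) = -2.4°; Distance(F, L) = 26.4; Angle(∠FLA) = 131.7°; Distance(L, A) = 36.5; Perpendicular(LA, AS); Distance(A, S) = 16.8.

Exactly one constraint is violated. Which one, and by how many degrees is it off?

Perpendicular(LA, AS) — off by 7.60°.

F = (0.00, 0.00) ✓; FL at -2.400° ✓; |FL| = 26.40 ✓; ∠FLA = 131.7° ✓; |LA| = 36.50 ✓; ∠(LA, AS) = 82.40° ✗; |AS| = 16.80 ✓.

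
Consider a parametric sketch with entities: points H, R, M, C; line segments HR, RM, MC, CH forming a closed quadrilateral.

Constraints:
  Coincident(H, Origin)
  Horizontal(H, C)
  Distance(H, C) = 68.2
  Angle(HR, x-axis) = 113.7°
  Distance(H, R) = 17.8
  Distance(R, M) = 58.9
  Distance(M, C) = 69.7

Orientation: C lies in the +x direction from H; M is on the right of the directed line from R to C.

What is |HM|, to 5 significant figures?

41.230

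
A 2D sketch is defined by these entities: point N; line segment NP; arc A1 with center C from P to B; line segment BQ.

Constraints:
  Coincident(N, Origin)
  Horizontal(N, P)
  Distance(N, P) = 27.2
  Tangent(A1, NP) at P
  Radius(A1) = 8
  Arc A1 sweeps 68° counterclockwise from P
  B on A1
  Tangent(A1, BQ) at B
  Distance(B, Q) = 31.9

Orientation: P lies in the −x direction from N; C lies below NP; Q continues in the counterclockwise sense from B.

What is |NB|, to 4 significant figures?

34.98

Tangency of A1 to NP means the radius CP is perpendicular to NP, so C = P + (0, -8) = (-27.20, -8.000). On A1, P sits at bearing 90° from C; a 68° counterclockwise sweep puts B at bearing 158°, so B = C + 8.0·(cos 158°, sin 158°) = (-34.62, -5.003). Then |NB| = |B − N| = 34.98.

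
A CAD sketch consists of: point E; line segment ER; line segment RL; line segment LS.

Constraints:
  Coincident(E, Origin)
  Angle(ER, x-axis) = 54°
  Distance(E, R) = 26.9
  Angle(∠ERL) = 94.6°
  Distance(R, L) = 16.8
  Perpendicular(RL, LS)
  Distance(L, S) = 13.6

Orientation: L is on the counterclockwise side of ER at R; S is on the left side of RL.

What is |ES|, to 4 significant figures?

23.11

∠ERL = 94.6°, so RL runs at 54.0° + (180° − 94.6°) = 139.4° from the x-axis; with |RL| = 16.8, L = R + 16.8·(cos 139.4°, sin 139.4°) = (3.056, 32.70). The perpendicularity gives LS at right angles to RL; with |LS| = 13.6 on the left of RL, S = L + 13.6·(-0.6508, -0.7593) = (-5.795, 22.37). Then |ES| = |S − E| = 23.11.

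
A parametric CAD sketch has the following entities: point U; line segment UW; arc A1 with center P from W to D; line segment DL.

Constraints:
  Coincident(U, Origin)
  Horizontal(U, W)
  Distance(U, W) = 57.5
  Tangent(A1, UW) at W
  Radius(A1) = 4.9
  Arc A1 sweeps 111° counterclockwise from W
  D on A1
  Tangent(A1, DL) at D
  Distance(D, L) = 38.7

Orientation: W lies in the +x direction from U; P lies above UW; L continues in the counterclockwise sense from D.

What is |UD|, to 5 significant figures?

62.430

The tangent condition forces PW to be normal to UW, so P = W + (0, 4.9) = (57.500, 4.9000). On A1, W sits at bearing -90° from P; a 111° counterclockwise sweep puts D at bearing 21°, so D = P + 4.9·(cos 21°, sin 21°) = (62.075, 6.6560). Then |UD| = |D − U| = 62.430.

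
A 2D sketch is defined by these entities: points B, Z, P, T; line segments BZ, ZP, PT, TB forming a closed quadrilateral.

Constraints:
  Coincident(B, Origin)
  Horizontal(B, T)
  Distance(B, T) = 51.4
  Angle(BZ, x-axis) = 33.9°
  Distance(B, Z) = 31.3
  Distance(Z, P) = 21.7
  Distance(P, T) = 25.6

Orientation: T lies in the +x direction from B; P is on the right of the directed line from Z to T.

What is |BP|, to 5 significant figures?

26.496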